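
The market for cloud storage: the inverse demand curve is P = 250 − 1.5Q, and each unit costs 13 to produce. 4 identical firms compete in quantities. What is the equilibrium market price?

P = 60.4

In a 4-firm Cournot equilibrium, symmetry and the first-order condition give q = (250 − 13)/(7.5) = 31.6. So Q = 126.4 and P = 60.4.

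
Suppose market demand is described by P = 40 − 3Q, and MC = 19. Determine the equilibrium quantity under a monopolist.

A monopolist chooses Q where MR = MC. MR = 40 − 6Q; setting this equal to 19 gives Q = 3.5 and P = 29.5.

Q = 3.5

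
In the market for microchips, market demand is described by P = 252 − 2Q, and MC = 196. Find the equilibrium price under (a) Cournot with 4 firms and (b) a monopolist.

Cournot: P = 207.2; Monopoly: P = 224

Cournot with 4 identical firms: the symmetric best-response condition is 252 − 10q = 196. Each firm produces q = 5.6, total output Q = 22.4, price P = 207.2.
Monopoly sets MR = MC: 252 − 4Q = 196 ⇒ Q = 14, P = 252 − 2·14 = 224.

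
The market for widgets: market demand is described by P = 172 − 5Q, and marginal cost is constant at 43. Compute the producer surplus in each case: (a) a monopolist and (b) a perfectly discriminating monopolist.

Monopoly sets MR = MC: 172 − 10Q = 43 ⇒ Q = 12.9, P = 172 − 5·12.9 = 107.5.
PS = (107.5 − 43)·12.9 = 832.05.
A perfectly discriminating monopolist sells every unit with P(Q) ≥ MC(Q), so output equals the competitive quantity Q = 25.8. Each buyer pays their reservation price, so CS = 0 and the firm captures all surplus.
PS = ½·(172 − 43)·25.8 = 1664.1.

Monopoly: PS = 832.05; Perfect PD: PS = 1664.1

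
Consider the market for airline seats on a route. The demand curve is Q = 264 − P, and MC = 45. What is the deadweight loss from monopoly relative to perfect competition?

Inverting demand: P = 264 − Q.
Competitive firms price at marginal cost: P = 45, giving Q = 219.
A monopolist chooses Q where MR = MC. MR = 264 − 2Q; setting this equal to 45 gives Q = 109.5 and P = 154.5.
DWL is the triangle between Q = 109.5 and Q = 219: ½·(219 − 109.5)·(154.5 − 45) = 5995.125.

DWL = 5995.125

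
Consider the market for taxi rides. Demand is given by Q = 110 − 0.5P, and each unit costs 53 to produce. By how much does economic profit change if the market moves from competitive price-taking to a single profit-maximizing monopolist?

π rises by 3486.125

Inverting demand: P = 220 − 2Q.
Under competition P = MC = 53, so Q = (220 − 53)/2 = 83.5.
Profit = (53 − 53)·83.5 = 0.
The monopolist equates marginal revenue to marginal cost: 220 − 4Q = 53, so Q = 41.75. From demand, P = 136.5.
Profit = (136.5 − 53)·41.75 = 3486.125.
Change in economic profit: 3486.125 − 0 = 3486.125.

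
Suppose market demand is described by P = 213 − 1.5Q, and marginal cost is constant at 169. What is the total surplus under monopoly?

TS = 484

Monopoly sets MR = MC: 213 − 3Q = 169 ⇒ Q = 44/3, P = 213 − 1.5·44/3 = 191.
CS = ½·(213 − 191)·44/3 = 484/3; PS = (191 − 169)·44/3 = 968/3; TS = 484.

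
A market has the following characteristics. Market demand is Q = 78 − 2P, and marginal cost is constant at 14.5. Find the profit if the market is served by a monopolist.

Profit = 300.125

Inverting demand: P = 39 − 0.5Q.
A monopolist chooses Q where MR = MC. MR = 39 − Q; setting this equal to 14.5 gives Q = 24.5 and P = 26.75.
Profit = (26.75 − 14.5)·24.5 = 300.125.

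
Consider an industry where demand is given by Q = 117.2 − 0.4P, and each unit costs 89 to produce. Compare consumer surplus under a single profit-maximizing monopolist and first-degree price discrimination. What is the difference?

CS falls by 2080.8

Inverting demand: P = 293 − 2.5Q.
A monopolist chooses Q where MR = MC. MR = 293 − 5Q; setting this equal to 89 gives Q = 40.8 and P = 191.
CS = ½·(293 − 191)·40.8 = 2080.8.
Under first-degree price discrimination the firm charges each unit its demand price and produces up to where P = MC, i.e. Q = 81.6. Consumer surplus is zero; producer surplus equals total surplus.
CS = 0.
Change in consumer surplus: 0 − 2080.8 = −2080.8.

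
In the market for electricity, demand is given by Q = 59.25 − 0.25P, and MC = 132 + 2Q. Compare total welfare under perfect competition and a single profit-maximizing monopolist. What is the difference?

Total welfare falls by 147

Inverting demand: P = 237 − 4Q.
Under competition P = MC: 237 − 4Q = 132 + 2Q ⇒ Q = 17.5, P = 167.
CS = ½·(237 − 167)·17.5 = 612.5; PS = (167·17.5 − 132·17.5 − ½·2·17.5²) = 306.25; TS = 918.75.
A monopolist chooses Q where MR = MC. MR = 237 − 8Q; setting this equal to 132 + 2Q gives Q = 10.5 and P = 195.
CS = ½·(237 − 195)·10.5 = 220.5; PS = (195·10.5 − 132·10.5 − ½·2·10.5²) = 551.25; TS = 771.75.
Change in total welfare: 771.75 − 918.75 = −147.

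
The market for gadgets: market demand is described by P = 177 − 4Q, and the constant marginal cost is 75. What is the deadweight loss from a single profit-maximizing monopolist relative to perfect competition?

DWL = 325.125

Competitive firms price at marginal cost: P = 75, giving Q = 25.5.
Monopoly sets MR = MC: 177 − 8Q = 75 ⇒ Q = 12.75, P = 177 − 4·12.75 = 126.
DWL is the triangle between Q = 12.75 and Q = 25.5: ½·(25.5 − 12.75)·(126 − 75) = 325.125.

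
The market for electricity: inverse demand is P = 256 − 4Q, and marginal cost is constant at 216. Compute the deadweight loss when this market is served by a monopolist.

Competitive firms price at marginal cost: P = 216, giving Q = 10.
The monopolist equates marginal revenue to marginal cost: 256 − 8Q = 216, so Q = 5. From demand, P = 236.
DWL is the triangle between Q = 5 and Q = 10: ½·(10 − 5)·(236 − 216) = 50.

DWL = 50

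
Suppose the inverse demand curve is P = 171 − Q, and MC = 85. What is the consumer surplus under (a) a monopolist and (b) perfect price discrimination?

Monopoly: CS = 924.5; Perfect PD: CS = 0

A monopolist chooses Q where MR = MC. MR = 171 − 2Q; setting this equal to 85 gives Q = 43 and P = 128.
CS = ½·(171 − 128)·43 = 924.5.
With perfect price discrimination, output is the efficient level Q = 86 (where demand meets MC), but every buyer pays their willingness to pay: CS = 0 and PS = total surplus.
CS = 0.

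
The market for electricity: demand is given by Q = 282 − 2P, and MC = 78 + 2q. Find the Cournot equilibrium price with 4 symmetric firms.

Inverting demand: P = 141 − 0.5Q.
Cournot with 4 identical firms: the symmetric best-response condition is 141 − 2.5q = 78 + 2q. Each firm produces q = 14, total output Q = 56, price P = 113.

P = 113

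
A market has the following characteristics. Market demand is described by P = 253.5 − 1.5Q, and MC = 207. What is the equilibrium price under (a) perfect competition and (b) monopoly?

Competition: P = 207; Monopoly: P = 230.25

Competitive firms price at marginal cost: P = 207, giving Q = 31.
Monopoly sets MR = MC: 253.5 − 3Q = 207 ⇒ Q = 15.5, P = 253.5 − 1.5·15.5 = 230.25.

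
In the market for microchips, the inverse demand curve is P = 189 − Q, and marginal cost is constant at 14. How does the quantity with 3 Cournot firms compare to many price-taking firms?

Cournot: Q = 131.25; Competition: Q = 175

With 3 symmetric Cournot firms, each firm's FOC gives 189 − 4q = 14, so q = 43.75, Q = 3·43.75 = 131.25, and P = 57.75.
Competitive firms price at marginal cost: P = 14, giving Q = 175.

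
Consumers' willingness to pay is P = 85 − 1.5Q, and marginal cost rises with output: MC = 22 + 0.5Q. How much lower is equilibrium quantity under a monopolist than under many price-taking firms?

Under competition P = MC: 85 − 1.5Q = 22 + 0.5Q ⇒ Q = 31.5, P = 37.75.
Monopoly sets MR = MC: 85 − 3Q = 22 + 0.5Q ⇒ Q = 18, P = 85 − 1.5·18 = 58.
Change in equilibrium quantity: 18 − 31.5 = −13.5.

Q falls by 13.5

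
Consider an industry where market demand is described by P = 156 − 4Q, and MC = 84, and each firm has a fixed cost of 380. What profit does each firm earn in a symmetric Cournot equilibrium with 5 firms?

π_i = −344

Cournot with 5 identical firms: the symmetric best-response condition is 156 − 24q = 84. Each firm produces q = 3, total output Q = 15, price P = 96.
Each firm's profit = (96 − 84)·3 − 380 = −344.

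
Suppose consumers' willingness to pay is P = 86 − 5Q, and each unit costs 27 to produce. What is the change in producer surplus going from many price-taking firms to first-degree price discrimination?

Perfect competition: P = MC = 27, so 86 − 5Q = 27 and Q = 11.8.
PS = (27 − 27)·11.8 = 0.
A perfectly discriminating monopolist sells every unit with P(Q) ≥ MC(Q), so output equals the competitive quantity Q = 11.8. Each buyer pays their reservation price, so CS = 0 and the firm captures all surplus.
PS = ½·(86 − 27)·11.8 = 348.1.
Change in producer surplus: 348.1 − 0 = 348.1.

PS rises by 348.1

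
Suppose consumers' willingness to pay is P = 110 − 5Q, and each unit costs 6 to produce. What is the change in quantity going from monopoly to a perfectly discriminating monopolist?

Quantity rises by 10.4

A monopolist chooses Q where MR = MC. MR = 110 − 10Q; setting this equal to 6 gives Q = 10.4 and P = 58.
Under first-degree price discrimination the firm charges each unit its demand price and produces up to where P = MC, i.e. Q = 20.8. Consumer surplus is zero; producer surplus equals total surplus.
Change in quantity: 20.8 − 10.4 = 10.4.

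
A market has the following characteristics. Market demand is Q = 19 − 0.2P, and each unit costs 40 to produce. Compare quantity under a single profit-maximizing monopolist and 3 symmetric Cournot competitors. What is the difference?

Inverting demand: P = 95 − 5Q.
The monopolist equates marginal revenue to marginal cost: 95 − 10Q = 40, so Q = 5.5. From demand, P = 67.5.
Cournot with 3 identical firms: the symmetric best-response condition is 95 − 20q = 40. Each firm produces q = 2.75, total output Q = 8.25, price P = 53.75.
Change in quantity: 8.25 − 5.5 = 2.75.

Q rises by 2.75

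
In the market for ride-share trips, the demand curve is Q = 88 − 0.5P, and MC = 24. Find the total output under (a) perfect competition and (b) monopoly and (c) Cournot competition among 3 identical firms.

Inverting demand: P = 176 − 2Q.
Competitive firms price at marginal cost: P = 24, giving Q = 76.
A monopolist chooses Q where MR = MC. MR = 176 − 4Q; setting this equal to 24 gives Q = 38 and P = 100.
Cournot with 3 identical firms: the symmetric best-response condition is 176 − 8q = 24. Each firm produces q = 19, total output Q = 57, price P = 62.

Competition: Q = 76; Monopoly: Q = 38; Cournot: Q = 57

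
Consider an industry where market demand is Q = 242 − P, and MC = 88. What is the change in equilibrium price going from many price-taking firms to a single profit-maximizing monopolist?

Inverting demand: P = 242 − Q.
Competitive firms price at marginal cost: P = 88, giving Q = 154.
A monopolist chooses Q where MR = MC. MR = 242 − 2Q; setting this equal to 88 gives Q = 77 and P = 165.
Change in equilibrium price: 165 − 88 = 77.

P rises by 77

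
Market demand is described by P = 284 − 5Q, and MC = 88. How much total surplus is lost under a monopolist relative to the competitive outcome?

DWL = 960.4

Under competition P = MC = 88, so Q = (284 − 88)/5 = 39.2.
A monopolist chooses Q where MR = MC. MR = 284 − 10Q; setting this equal to 88 gives Q = 19.6 and P = 186.
DWL is the triangle between Q = 19.6 and Q = 39.2: ½·(39.2 − 19.6)·(186 − 88) = 960.4.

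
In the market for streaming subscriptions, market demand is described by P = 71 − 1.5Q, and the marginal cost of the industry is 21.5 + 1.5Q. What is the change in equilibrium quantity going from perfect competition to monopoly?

Q falls by 5.5

Competitive equilibrium sets price equal to marginal cost: 71 − 1.5Q = 21.5 + 1.5Q, so Q = 16.5 and P = 46.25.
Monopoly sets MR = MC: 71 − 3Q = 21.5 + 1.5Q ⇒ Q = 11, P = 71 − 1.5·11 = 54.5.
Change in equilibrium quantity: 11 − 16.5 = −5.5.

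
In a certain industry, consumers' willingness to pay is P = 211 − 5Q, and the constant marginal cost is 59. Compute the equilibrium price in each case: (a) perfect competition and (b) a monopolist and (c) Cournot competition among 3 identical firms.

Perfect competition: P = MC = 59, so 211 − 5Q = 59 and Q = 30.4.
Monopoly sets MR = MC: 211 − 10Q = 59 ⇒ Q = 15.2, P = 211 − 5·15.2 = 135.
With 3 symmetric Cournot firms, each firm's FOC gives 211 − 20q = 59, so q = 7.6, Q = 3·7.6 = 22.8, and P = 97.

Competition: P = 59; Monopoly: P = 135; Cournot: P = 97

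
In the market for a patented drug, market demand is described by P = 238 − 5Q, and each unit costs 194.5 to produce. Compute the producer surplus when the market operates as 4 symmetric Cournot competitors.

PS = 60.552

In a 4-firm Cournot equilibrium, symmetry and the first-order condition give q = (238 − 194.5)/(25) = 1.74. So Q = 6.96 and P = 203.2.
PS = (203.2 − 194.5)·6.96 = 60.552.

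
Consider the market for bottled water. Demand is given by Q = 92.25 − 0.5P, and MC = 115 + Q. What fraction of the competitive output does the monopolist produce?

Inverting demand: P = 184.5 − 2Q.
Monopoly sets MR = MC: 184.5 − 4Q = 115 + Q ⇒ Q = 13.9, P = 184.5 − 2·13.9 = 156.7.
Under competition P = MC: 184.5 − 2Q = 115 + Q ⇒ Q = 139/6, P = 829/6.
Ratio Q_m/Q_c = 13.9/(139/6) = 0.6.

Q_m/Q_c = 0.6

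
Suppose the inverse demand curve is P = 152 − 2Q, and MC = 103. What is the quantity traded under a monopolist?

Q = 12.25

A monopolist chooses Q where MR = MC. MR = 152 − 4Q; setting this equal to 103 gives Q = 12.25 and P = 127.5.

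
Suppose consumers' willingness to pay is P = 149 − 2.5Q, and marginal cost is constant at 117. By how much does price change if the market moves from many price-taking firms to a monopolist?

P rises by 16

Under competition P = MC = 117, so Q = (149 − 117)/2.5 = 12.8.
A monopolist chooses Q where MR = MC. MR = 149 − 5Q; setting this equal to 117 gives Q = 6.4 and P = 133.
Change in price: 133 − 117 = 16.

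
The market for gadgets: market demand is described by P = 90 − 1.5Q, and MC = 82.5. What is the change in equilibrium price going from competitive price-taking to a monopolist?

Equilibrium price rises by 3.75

Under competition P = MC = 82.5, so Q = (90 − 82.5)/1.5 = 5.
Monopoly sets MR = MC: 90 − 3Q = 82.5 ⇒ Q = 2.5, P = 90 − 1.5·2.5 = 86.25.
Change in equilibrium price: 86.25 − 82.5 = 3.75.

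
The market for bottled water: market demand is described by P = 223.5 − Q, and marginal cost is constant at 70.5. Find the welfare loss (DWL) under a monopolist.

DWL = 2926.125

Perfect competition: P = MC = 70.5, so 223.5 − Q = 70.5 and Q = 153.
The monopolist equates marginal revenue to marginal cost: 223.5 − 2Q = 70.5, so Q = 76.5. From demand, P = 147.
DWL is the triangle between Q = 76.5 and Q = 153: ½·(153 − 76.5)·(147 − 70.5) = 2926.125.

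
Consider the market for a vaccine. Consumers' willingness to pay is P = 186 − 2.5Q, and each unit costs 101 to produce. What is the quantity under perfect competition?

Q = 34

Competitive firms price at marginal cost: P = 101, giving Q = 34.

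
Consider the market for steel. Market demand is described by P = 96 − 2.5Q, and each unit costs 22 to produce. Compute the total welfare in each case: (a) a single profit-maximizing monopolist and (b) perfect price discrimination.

The monopolist equates marginal revenue to marginal cost: 96 − 5Q = 22, so Q = 14.8. From demand, P = 59.
CS = ½·(96 − 59)·14.8 = 273.8; PS = (59 − 22)·14.8 = 547.6; TS = 821.4.
Under first-degree price discrimination the firm charges each unit its demand price and produces up to where P = MC, i.e. Q = 29.6. Consumer surplus is zero; producer surplus equals total surplus.
TS = 1095.2 (equal to competitive TS).

Monopoly: TS = 821.4; Perfect PD: TS = 1095.2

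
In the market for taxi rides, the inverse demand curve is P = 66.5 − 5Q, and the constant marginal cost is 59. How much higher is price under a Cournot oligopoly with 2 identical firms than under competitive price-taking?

P rises by 2.5

Under competition P = MC = 59, so Q = (66.5 − 59)/5 = 1.5.
Cournot with 2 identical firms: the symmetric best-response condition is 66.5 − 15q = 59. Each firm produces q = 0.5, total output Q = 1, price P = 61.5.
Change in price: 61.5 − 59 = 2.5.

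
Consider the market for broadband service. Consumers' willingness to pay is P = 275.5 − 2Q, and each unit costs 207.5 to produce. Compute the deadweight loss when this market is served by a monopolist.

Under competition P = MC = 207.5, so Q = (275.5 − 207.5)/2 = 34.
A monopolist chooses Q where MR = MC. MR = 275.5 − 4Q; setting this equal to 207.5 gives Q = 17 and P = 241.5.
DWL is the triangle between Q = 17 and Q = 34: ½·(34 − 17)·(241.5 − 207.5) = 289.

DWL = 289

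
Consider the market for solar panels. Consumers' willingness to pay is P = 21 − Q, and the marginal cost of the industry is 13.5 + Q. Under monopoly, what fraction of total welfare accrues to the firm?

A monopolist chooses Q where MR = MC. MR = 21 − 2Q; setting this equal to 13.5 + Q gives Q = 2.5 and P = 18.5.
CS = ½·(21 − 18.5)·2.5 = 3.125.
PS = P·Q − VC(Q) = 18.5·2.5 − (13.5·2.5 + ½·1·2.5²) = 9.375.
Share captured = PS/TS = 9.375/12.5 = 0.75.

PS/TS = 0.75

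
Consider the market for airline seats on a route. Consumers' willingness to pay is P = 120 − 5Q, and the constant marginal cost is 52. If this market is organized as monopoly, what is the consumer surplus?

A monopolist chooses Q where MR = MC. MR = 120 − 10Q; setting this equal to 52 gives Q = 6.8 and P = 86.
CS = ½·(120 − 86)·6.8 = 115.6.

CS = 115.6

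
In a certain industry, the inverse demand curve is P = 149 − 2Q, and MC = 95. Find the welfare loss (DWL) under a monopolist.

DWL = 182.25

Perfect competition: P = MC = 95, so 149 − 2Q = 95 and Q = 27.
A monopolist chooses Q where MR = MC. MR = 149 − 4Q; setting this equal to 95 gives Q = 13.5 and P = 122.
DWL is the triangle between Q = 13.5 and Q = 27: ½·(27 − 13.5)·(122 − 95) = 182.25.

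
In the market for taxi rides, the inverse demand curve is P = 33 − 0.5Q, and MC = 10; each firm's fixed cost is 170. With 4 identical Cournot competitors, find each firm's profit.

In a 4-firm Cournot equilibrium, symmetry and the first-order condition give q = (33 − 10)/(2.5) = 9.2. So Q = 36.8 and P = 14.6.
Each firm's profit = (14.6 − 10)·9.2 − 170 = −127.68.

π_i = −127.68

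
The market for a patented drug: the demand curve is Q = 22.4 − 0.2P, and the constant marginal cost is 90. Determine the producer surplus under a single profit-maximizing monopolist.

Inverting demand: P = 112 − 5Q.
Monopoly sets MR = MC: 112 − 10Q = 90 ⇒ Q = 2.2, P = 112 − 5·2.2 = 101.
PS = (101 − 90)·2.2 = 24.2.

PS = 24.2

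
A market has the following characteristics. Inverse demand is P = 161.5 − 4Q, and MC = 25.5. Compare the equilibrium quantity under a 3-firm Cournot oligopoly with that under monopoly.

In a 3-firm Cournot equilibrium, symmetry and the first-order condition give q = (161.5 − 25.5)/(16) = 8.5. So Q = 25.5 and P = 59.5.
The monopolist equates marginal revenue to marginal cost: 161.5 − 8Q = 25.5, so Q = 17. From demand, P = 93.5.

Cournot: Q = 25.5; Monopoly: Q = 17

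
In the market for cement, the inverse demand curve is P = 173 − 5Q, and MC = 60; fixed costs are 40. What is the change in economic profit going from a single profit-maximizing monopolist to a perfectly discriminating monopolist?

Monopoly sets MR = MC: 173 − 10Q = 60 ⇒ Q = 11.3, P = 173 − 5·11.3 = 116.5.
Profit = (116.5 − 60)·11.3 − 40 = 598.45.
A perfectly discriminating monopolist sells every unit with P(Q) ≥ MC(Q), so output equals the competitive quantity Q = 22.6. Each buyer pays their reservation price, so CS = 0 and the firm captures all surplus.
PS equals the full surplus area, 1276.9. Profit = 1276.9 − 40 = 1236.9.
Change in economic profit: 1236.9 − 598.45 = 638.45.

π rises by 638.45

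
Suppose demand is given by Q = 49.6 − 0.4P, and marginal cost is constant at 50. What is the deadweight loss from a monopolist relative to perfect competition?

Inverting demand: P = 124 − 2.5Q.
Under competition P = MC = 50, so Q = (124 − 50)/2.5 = 29.6.
The monopolist equates marginal revenue to marginal cost: 124 − 5Q = 50, so Q = 14.8. From demand, P = 87.
DWL is the triangle between Q = 14.8 and Q = 29.6: ½·(29.6 − 14.8)·(87 − 50) = 273.8.

DWL = 273.8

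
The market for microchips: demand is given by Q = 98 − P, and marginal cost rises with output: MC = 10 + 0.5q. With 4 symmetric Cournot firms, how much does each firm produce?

Inverting demand: P = 98 − Q.
In a 4-firm Cournot equilibrium, symmetry and the first-order condition give q = (98 − 10)/(5.5) = 16. So Q = 64 and P = 34.

q_i = 16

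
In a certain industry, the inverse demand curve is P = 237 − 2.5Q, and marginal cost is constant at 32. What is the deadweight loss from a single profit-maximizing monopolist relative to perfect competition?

DWL = 2101.25

Under competition P = MC = 32, so Q = (237 − 32)/2.5 = 82.
The monopolist equates marginal revenue to marginal cost: 237 − 5Q = 32, so Q = 41. From demand, P = 134.5.
DWL is the triangle between Q = 41 and Q = 82: ½·(82 − 41)·(134.5 − 32) = 2101.25.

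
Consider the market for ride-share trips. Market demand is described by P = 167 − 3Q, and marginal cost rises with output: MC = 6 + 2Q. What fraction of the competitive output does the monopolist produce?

Q_m/Q_c = 0.625

A monopolist chooses Q where MR = MC. MR = 167 − 6Q; setting this equal to 6 + 2Q gives Q = 20.125 and P = 106.625.
Under competition P = MC: 167 − 3Q = 6 + 2Q ⇒ Q = 32.2, P = 70.4.
Ratio Q_m/Q_c = 20.125/32.2 = 0.625.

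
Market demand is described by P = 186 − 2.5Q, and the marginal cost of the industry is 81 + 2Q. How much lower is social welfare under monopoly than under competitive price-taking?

Under competition P = MC: 186 − 2.5Q = 81 + 2Q ⇒ Q = 70/3, P = 383/3.
CS = ½·(186 − 383/3)·70/3 = 6125/9; PS = (383/3·70/3 − 81·70/3 − ½·2·(70/3)²) = 4900/9; TS = 1225.
Monopoly sets MR = MC: 186 − 5Q = 81 + 2Q ⇒ Q = 15, P = 186 − 2.5·15 = 148.5.
CS = ½·(186 − 148.5)·15 = 281.25; PS = (148.5·15 − 81·15 − ½·2·15²) = 787.5; TS = 1068.75.
Change in social welfare: 1068.75 − 1225 = −156.25.

TS falls by 156.25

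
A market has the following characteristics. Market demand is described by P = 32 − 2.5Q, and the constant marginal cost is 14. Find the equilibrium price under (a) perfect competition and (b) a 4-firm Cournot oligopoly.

Perfect competition: P = MC = 14, so 32 − 2.5Q = 14 and Q = 7.2.
With 4 symmetric Cournot firms, each firm's FOC gives 32 − 12.5q = 14, so q = 1.44, Q = 4·1.44 = 5.76, and P = 17.6.

Competition: P = 14; Cournot: P = 17.6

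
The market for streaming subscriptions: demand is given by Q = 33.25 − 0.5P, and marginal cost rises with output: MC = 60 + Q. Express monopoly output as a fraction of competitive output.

Inverting demand: P = 66.5 − 2Q.
A monopolist chooses Q where MR = MC. MR = 66.5 − 4Q; setting this equal to 60 + Q gives Q = 1.3 and P = 63.9.
Competitive equilibrium sets price equal to marginal cost: 66.5 − 2Q = 60 + Q, so Q = 13/6 and P = 373/6.
Ratio Q_m/Q_c = 1.3/(13/6) = 0.6.

Q_m/Q_c = 0.6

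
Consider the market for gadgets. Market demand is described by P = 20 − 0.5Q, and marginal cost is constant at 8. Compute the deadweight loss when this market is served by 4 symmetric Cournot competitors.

Perfect competition: P = MC = 8, so 20 − 0.5Q = 8 and Q = 24.
Cournot with 4 identical firms: the symmetric best-response condition is 20 − 2.5q = 8. Each firm produces q = 4.8, total output Q = 19.2, price P = 10.4.
DWL is the triangle between Q = 19.2 and Q = 24: ½·(24 − 19.2)·(10.4 − 8) = 5.76.

DWL = 5.76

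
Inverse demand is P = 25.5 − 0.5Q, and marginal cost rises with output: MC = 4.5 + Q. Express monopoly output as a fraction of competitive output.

Q_m/Q_c = 0.75

A monopolist chooses Q where MR = MC. MR = 25.5 − Q; setting this equal to 4.5 + Q gives Q = 10.5 and P = 20.25.
Under competition P = MC: 25.5 − 0.5Q = 4.5 + Q ⇒ Q = 14, P = 18.5.
Ratio Q_m/Q_c = 10.5/14 = 0.75.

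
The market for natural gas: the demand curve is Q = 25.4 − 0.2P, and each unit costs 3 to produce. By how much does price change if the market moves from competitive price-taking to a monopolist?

P rises by 62

Inverting demand: P = 127 − 5Q.
Perfect competition: P = MC = 3, so 127 − 5Q = 3 and Q = 24.8.
The monopolist equates marginal revenue to marginal cost: 127 − 10Q = 3, so Q = 12.4. From demand, P = 65.
Change in price: 65 − 3 = 62.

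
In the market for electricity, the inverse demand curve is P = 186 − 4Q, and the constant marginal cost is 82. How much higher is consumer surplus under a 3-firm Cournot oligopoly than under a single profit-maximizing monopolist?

A monopolist chooses Q where MR = MC. MR = 186 − 8Q; setting this equal to 82 gives Q = 13 and P = 134.
CS = ½·(186 − 134)·13 = 338.
With 3 symmetric Cournot firms, each firm's FOC gives 186 − 16q = 82, so q = 6.5, Q = 3·6.5 = 19.5, and P = 108.
CS = ½·(186 − 108)·19.5 = 760.5.
Change in consumer surplus: 760.5 − 338 = 422.5.

CS rises by 422.5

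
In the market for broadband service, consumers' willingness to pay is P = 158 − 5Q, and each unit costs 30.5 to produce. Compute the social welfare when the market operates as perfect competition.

TS = 1625.625

Perfect competition: P = MC = 30.5, so 158 − 5Q = 30.5 and Q = 25.5.
CS = ½·(158 − 30.5)·25.5 = 1625.625; PS = (30.5 − 30.5)·25.5 = 0; TS = 1625.625.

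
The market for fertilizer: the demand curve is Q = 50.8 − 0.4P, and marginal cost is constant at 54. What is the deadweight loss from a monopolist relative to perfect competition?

DWL = 266.45

Inverting demand: P = 127 − 2.5Q.
Perfect competition: P = MC = 54, so 127 − 2.5Q = 54 and Q = 29.2.
A monopolist chooses Q where MR = MC. MR = 127 − 5Q; setting this equal to 54 gives Q = 14.6 and P = 90.5.
DWL is the triangle between Q = 14.6 and Q = 29.2: ½·(29.2 − 14.6)·(90.5 − 54) = 266.45.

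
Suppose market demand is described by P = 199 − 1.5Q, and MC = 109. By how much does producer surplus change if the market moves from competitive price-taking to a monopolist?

Producer surplus rises by 1350

Competitive firms price at marginal cost: P = 109, giving Q = 60.
PS = (109 − 109)·60 = 0.
A monopolist chooses Q where MR = MC. MR = 199 − 3Q; setting this equal to 109 gives Q = 30 and P = 154.
PS = (154 − 109)·30 = 1350.
Change in producer surplus: 1350 − 0 = 1350.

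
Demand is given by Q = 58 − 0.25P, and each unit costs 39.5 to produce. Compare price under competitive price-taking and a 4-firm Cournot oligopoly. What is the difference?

P rises by 38.5

Inverting demand: P = 232 − 4Q.
Under competition P = MC = 39.5, so Q = (232 − 39.5)/4 = 48.125.
With 4 symmetric Cournot firms, each firm's FOC gives 232 − 20q = 39.5, so q = 9.625, Q = 4·9.625 = 38.5, and P = 78.
Change in price: 78 − 39.5 = 38.5.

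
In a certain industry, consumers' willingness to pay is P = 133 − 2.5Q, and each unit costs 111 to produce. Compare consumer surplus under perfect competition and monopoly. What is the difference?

Under competition P = MC = 111, so Q = (133 − 111)/2.5 = 8.8.
CS = ½·(133 − 111)·8.8 = 96.8.
Monopoly sets MR = MC: 133 − 5Q = 111 ⇒ Q = 4.4, P = 133 − 2.5·4.4 = 122.
CS = ½·(133 − 122)·4.4 = 24.2.
Change in consumer surplus: 24.2 − 96.8 = −72.6.

Consumer surplus falls by 72.6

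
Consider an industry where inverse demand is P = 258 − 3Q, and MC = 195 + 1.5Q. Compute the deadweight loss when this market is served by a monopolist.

DWL = 70.56

Competitive equilibrium sets price equal to marginal cost: 258 − 3Q = 195 + 1.5Q, so Q = 14 and P = 216.
A monopolist chooses Q where MR = MC. MR = 258 − 6Q; setting this equal to 195 + 1.5Q gives Q = 8.4 and P = 232.8.
CS = ½·(258 − 216)·14 = 294; PS = (216·14 − 195·14 − ½·1.5·14²) = 147; TS = 441.
CS = ½·(258 − 232.8)·8.4 = 105.84; PS = (232.8·8.4 − 195·8.4 − ½·1.5·8.4²) = 264.6; TS = 370.44.
DWL = 441 − 370.44 = 70.56.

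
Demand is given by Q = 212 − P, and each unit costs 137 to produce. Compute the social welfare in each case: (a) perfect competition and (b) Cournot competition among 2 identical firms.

Competition: TS = 2812.5; Cournot: TS = 2500

Inverting demand: P = 212 − Q.
Perfect competition: P = MC = 137, so 212 − Q = 137 and Q = 75.
CS = ½·(212 − 137)·75 = 2812.5; PS = (137 − 137)·75 = 0; TS = 2812.5.
In a 2-firm Cournot equilibrium, symmetry and the first-order condition give q = (212 − 137)/(3) = 25. So Q = 50 and P = 162.
CS = ½·(212 − 162)·50 = 1250; PS = (162 − 137)·50 = 1250; TS = 2500.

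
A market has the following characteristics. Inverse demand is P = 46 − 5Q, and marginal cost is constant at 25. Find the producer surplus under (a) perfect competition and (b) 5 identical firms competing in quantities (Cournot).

Competition: PS = 0; Cournot: PS = 12.25

Under competition P = MC = 25, so Q = (46 − 25)/5 = 4.2.
PS = (25 − 25)·4.2 = 0.
Cournot with 5 identical firms: the symmetric best-response condition is 46 − 30q = 25. Each firm produces q = 0.7, total output Q = 3.5, price P = 28.5.
PS = (28.5 − 25)·3.5 = 12.25.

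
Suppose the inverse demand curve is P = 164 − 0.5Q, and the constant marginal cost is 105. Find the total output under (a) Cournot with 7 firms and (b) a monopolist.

Cournot with 7 identical firms: the symmetric best-response condition is 164 − 4q = 105. Each firm produces q = 14.75, total output Q = 103.25, price P = 112.375.
Monopoly sets MR = MC: 164 − Q = 105 ⇒ Q = 59, P = 164 − 0.5·59 = 134.5.

Cournot: Q = 103.25; Monopoly: Q = 59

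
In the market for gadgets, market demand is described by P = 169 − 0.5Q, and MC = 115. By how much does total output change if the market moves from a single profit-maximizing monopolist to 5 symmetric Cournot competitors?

Total output rises by 36

Monopoly sets MR = MC: 169 − Q = 115 ⇒ Q = 54, P = 169 − 0.5·54 = 142.
Cournot with 5 identical firms: the symmetric best-response condition is 169 − 3q = 115. Each firm produces q = 18, total output Q = 90, price P = 124.
Change in total output: 90 − 54 = 36.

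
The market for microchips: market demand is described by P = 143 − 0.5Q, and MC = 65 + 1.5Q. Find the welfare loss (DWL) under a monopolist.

Under competition P = MC: 143 − 0.5Q = 65 + 1.5Q ⇒ Q = 39, P = 123.5.
A monopolist chooses Q where MR = MC. MR = 143 − Q; setting this equal to 65 + 1.5Q gives Q = 31.2 and P = 127.4.
CS = ½·(143 − 123.5)·39 = 380.25; PS = (123.5·39 − 65·39 − ½·1.5·39²) = 1140.75; TS = 1521.
CS = ½·(143 − 127.4)·31.2 = 243.36; PS = (127.4·31.2 − 65·31.2 − ½·1.5·31.2²) = 1216.8; TS = 1460.16.
DWL = 1521 − 1460.16 = 60.84.

DWL = 60.84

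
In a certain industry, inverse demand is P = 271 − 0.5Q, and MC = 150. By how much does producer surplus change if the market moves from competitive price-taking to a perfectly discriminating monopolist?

Competitive firms price at marginal cost: P = 150, giving Q = 242.
PS = (150 − 150)·242 = 0.
A perfectly discriminating monopolist sells every unit with P(Q) ≥ MC(Q), so output equals the competitive quantity Q = 242. Each buyer pays their reservation price, so CS = 0 and the firm captures all surplus.
PS = ½·(271 − 150)·242 = 14641.
Change in producer surplus: 14641 − 0 = 14641.

Producer surplus rises by 14641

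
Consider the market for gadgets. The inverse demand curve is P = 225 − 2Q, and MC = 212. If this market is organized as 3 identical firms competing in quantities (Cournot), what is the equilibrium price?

P = 215.25

Cournot with 3 identical firms: the symmetric best-response condition is 225 − 8q = 212. Each firm produces q = 1.625, total output Q = 4.875, price P = 215.25.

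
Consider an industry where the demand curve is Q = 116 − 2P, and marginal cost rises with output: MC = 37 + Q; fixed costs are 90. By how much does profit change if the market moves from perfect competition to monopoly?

Inverting demand: P = 58 − 0.5Q.
Under competition P = MC: 58 − 0.5Q = 37 + Q ⇒ Q = 14, P = 51.
Profit = 51·14 − (37·14 + ½·1·14²) − 90 = 8.
A monopolist chooses Q where MR = MC. MR = 58 − Q; setting this equal to 37 + Q gives Q = 10.5 and P = 52.75.
Profit = 52.75·10.5 − (37·10.5 + ½·1·10.5²) − 90 = 20.25.
Change in profit: 20.25 − 8 = 12.25.

Profit rises by 12.25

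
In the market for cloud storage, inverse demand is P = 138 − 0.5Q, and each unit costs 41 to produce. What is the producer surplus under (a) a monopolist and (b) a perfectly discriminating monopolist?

Monopoly: PS = 4704.5; Perfect PD: PS = 9409

Monopoly sets MR = MC: 138 − Q = 41 ⇒ Q = 97, P = 138 − 0.5·97 = 89.5.
PS = (89.5 − 41)·97 = 4704.5.
Under first-degree price discrimination the firm charges each unit its demand price and produces up to where P = MC, i.e. Q = 194. Consumer surplus is zero; producer surplus equals total surplus.
PS = ½·(138 − 41)·194 = 9409.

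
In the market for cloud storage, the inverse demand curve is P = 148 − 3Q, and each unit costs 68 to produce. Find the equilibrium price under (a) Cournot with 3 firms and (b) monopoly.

Cournot with 3 identical firms: the symmetric best-response condition is 148 − 12q = 68. Each firm produces q = 20/3, total output Q = 20, price P = 88.
A monopolist chooses Q where MR = MC. MR = 148 − 6Q; setting this equal to 68 gives Q = 40/3 and P = 108.

Cournot: P = 88; Monopoly: P = 108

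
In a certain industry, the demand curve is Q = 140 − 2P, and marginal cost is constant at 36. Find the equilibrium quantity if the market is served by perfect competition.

Q = 68

Inverting demand: P = 70 − 0.5Q.
Perfect competition: P = MC = 36, so 70 − 0.5Q = 36 and Q = 68.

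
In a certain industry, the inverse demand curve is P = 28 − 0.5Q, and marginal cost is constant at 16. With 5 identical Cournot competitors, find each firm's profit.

π_i = 8

Cournot with 5 identical firms: the symmetric best-response condition is 28 − 3q = 16. Each firm produces q = 4, total output Q = 20, price P = 18.
Each firm's profit = (18 − 16)·4 = 8.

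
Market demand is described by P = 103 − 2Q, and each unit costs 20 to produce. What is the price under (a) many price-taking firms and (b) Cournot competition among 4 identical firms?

Competition: P = 20; Cournot: P = 36.6

Perfect competition: P = MC = 20, so 103 − 2Q = 20 and Q = 41.5.
In a 4-firm Cournot equilibrium, symmetry and the first-order condition give q = (103 − 20)/(10) = 8.3. So Q = 33.2 and P = 36.6.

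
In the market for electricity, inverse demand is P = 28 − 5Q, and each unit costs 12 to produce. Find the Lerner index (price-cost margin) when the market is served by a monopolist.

A monopolist chooses Q where MR = MC. MR = 28 − 10Q; setting this equal to 12 gives Q = 1.6 and P = 20.
Lerner index = (P − MC)/P = (20 − 12)/20 = 0.4.

Lerner index = 0.4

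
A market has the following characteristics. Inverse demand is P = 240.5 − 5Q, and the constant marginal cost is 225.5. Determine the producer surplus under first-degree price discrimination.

PS = 22.5

A perfectly discriminating monopolist sells every unit with P(Q) ≥ MC(Q), so output equals the competitive quantity Q = 3. Each buyer pays their reservation price, so CS = 0 and the firm captures all surplus.
PS = ½·(240.5 − 225.5)·3 = 22.5.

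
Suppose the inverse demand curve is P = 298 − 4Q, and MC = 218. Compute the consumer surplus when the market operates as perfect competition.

Competitive firms price at marginal cost: P = 218, giving Q = 20.
CS = ½·(298 − 218)·20 = 800.

CS = 800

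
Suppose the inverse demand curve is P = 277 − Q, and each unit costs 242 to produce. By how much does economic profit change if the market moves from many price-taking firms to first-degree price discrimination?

Competitive firms price at marginal cost: P = 242, giving Q = 35.
Profit = (242 − 242)·35 = 0.
With perfect price discrimination, output is the efficient level Q = 35 (where demand meets MC), but every buyer pays their willingness to pay: CS = 0 and PS = total surplus.
PS equals the full surplus area, 612.5. Profit = 612.5 = 612.5.
Change in economic profit: 612.5 − 0 = 612.5.

Economic profit rises by 612.5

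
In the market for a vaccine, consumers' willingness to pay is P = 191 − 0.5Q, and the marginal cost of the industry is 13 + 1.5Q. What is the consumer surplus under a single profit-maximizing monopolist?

CS = 1267.36

The monopolist equates marginal revenue to marginal cost: 191 − Q = 13 + 1.5Q, so Q = 71.2. From demand, P = 155.4.
CS = ½·(191 − 155.4)·71.2 = 1267.36.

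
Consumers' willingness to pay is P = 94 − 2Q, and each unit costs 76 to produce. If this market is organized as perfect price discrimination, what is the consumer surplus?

CS = 0

A perfectly discriminating monopolist sells every unit with P(Q) ≥ MC(Q), so output equals the competitive quantity Q = 9. Each buyer pays their reservation price, so CS = 0 and the firm captures all surplus.
CS = 0.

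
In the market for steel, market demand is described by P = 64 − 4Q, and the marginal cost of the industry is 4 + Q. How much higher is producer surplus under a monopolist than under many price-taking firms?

Producer surplus rises by 128

Competitive equilibrium sets price equal to marginal cost: 64 − 4Q = 4 + Q, so Q = 12 and P = 16.
PS = P·Q − VC(Q) = 16·12 − (4·12 + ½·1·12²) = 72.
The monopolist equates marginal revenue to marginal cost: 64 − 8Q = 4 + Q, so Q = 20/3. From demand, P = 112/3.
PS = P·Q − VC(Q) = 112/3·20/3 − (4·20/3 + ½·1·(20/3)²) = 200.
Change in producer surplus: 200 − 72 = 128.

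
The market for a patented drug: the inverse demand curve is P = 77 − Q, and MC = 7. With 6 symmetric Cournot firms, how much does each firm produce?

In a 6-firm Cournot equilibrium, symmetry and the first-order condition give q = (77 − 7)/(7) = 10. So Q = 60 and P = 17.

q_i = 10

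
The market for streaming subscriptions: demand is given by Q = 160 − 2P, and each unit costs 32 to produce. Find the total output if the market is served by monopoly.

Q = 48

Inverting demand: P = 80 − 0.5Q.
A monopolist chooses Q where MR = MC. MR = 80 − Q; setting this equal to 32 gives Q = 48 and P = 56.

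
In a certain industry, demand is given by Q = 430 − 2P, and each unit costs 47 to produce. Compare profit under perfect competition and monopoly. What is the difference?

Profit rises by 14112

Inverting demand: P = 215 − 0.5Q.
Competitive firms price at marginal cost: P = 47, giving Q = 336.
Profit = (47 − 47)·336 = 0.
A monopolist chooses Q where MR = MC. MR = 215 − Q; setting this equal to 47 gives Q = 168 and P = 131.
Profit = (131 − 47)·168 = 14112.
Change in profit: 14112 − 0 = 14112.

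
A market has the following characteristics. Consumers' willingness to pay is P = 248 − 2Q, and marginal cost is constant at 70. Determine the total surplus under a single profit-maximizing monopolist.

TS = 5940.75

Monopoly sets MR = MC: 248 − 4Q = 70 ⇒ Q = 44.5, P = 248 − 2·44.5 = 159.
CS = ½·(248 − 159)·44.5 = 1980.25; PS = (159 − 70)·44.5 = 3960.5; TS = 5940.75.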